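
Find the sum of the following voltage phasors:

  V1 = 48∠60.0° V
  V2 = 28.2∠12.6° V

Step 1 — Convert each phasor to rectangular form:
  V1 = 48·(cos(60.0°) + j·sin(60.0°)) = 24 + j41.57 V
  V2 = 28.2·(cos(12.6°) + j·sin(12.6°)) = 27.52 + j6.152 V
Step 2 — Sum components: V_total = 51.52 + j47.72 V.
Step 3 — Convert to polar: |V_total| = 70.23 V, ∠V_total = 42.8°.

V_total = 70.23∠42.8° V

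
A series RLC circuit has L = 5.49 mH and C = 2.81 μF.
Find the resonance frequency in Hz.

Step 1 — Resonance condition Im(Z)=0 gives ω₀ = 1/√(LC).
Step 2 — ω₀ = 1/√(0.00549·2.81e-06) = 8051 rad/s.
Step 3 — f₀ = ω₀/(2π) = 1281 Hz.

f₀ = 1281 Hz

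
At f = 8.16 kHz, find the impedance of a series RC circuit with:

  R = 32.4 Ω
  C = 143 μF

Step 1 — Angular frequency: ω = 2π·f = 2π·8160 = 5.127e+04 rad/s.
Step 2 — Component impedances:
  R: Z = R = 32.4 Ω
  C: Z = 1/(jωC) = -j/(ω·C) = 0 - j0.1364 Ω
Step 3 — Series combination: Z_total = R + C = 32.4 - j0.1364 Ω = 32.4∠-0.2° Ω.

Z = 32.4 - j0.1364 Ω = 32.4∠-0.2° Ω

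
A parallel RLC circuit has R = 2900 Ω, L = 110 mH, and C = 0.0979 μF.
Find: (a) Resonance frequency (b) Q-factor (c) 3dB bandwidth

Step 1 — Resonance: ω₀ = 1/√(LC) = 1/√(0.11·9.79e-08) = 9636 rad/s.
Step 2 — f₀ = ω₀/(2π) = 1534 Hz.
Step 3 — Parallel Q: Q = R/(ω₀L) = 2900/(9636·0.11) = 2.736.
Step 4 — Bandwidth: Δω = ω₀/Q = 3522 rad/s; BW = Δω/(2π) = 560.6 Hz.

(a) f₀ = 1534 Hz  (b) Q = 2.736  (c) BW = 560.6 Hz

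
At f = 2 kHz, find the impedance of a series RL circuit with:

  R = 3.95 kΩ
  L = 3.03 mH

Step 1 — Angular frequency: ω = 2π·f = 2π·2000 = 1.257e+04 rad/s.
Step 2 — Component impedances:
  R: Z = R = 3950 Ω
  L: Z = jωL = j·1.257e+04·0.00303 = 0 + j38.08 Ω
Step 3 — Series combination: Z_total = R + L = 3950 + j38.08 Ω = 3950∠0.6° Ω.

Z = 3950 + j38.08 Ω = 3950∠0.6° Ω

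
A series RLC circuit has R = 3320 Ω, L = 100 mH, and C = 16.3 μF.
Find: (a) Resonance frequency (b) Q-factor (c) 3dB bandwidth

Step 1 — Resonance condition Im(Z)=0 gives ω₀ = 1/√(LC).
Step 2 — ω₀ = 1/√(0.1·1.63e-05) = 783.3 rad/s.
Step 3 — f₀ = ω₀/(2π) = 124.7 Hz.
Step 4 — Series Q: Q = ω₀L/R = 783.3·0.1/3320 = 0.02359.
Step 5 — 3dB bandwidth: Δω = ω₀/Q = 3.32e+04 rad/s; BW = Δω/(2π) = 5284 Hz.

(a) f₀ = 124.7 Hz  (b) Q = 0.02359  (c) BW = 5284 Hz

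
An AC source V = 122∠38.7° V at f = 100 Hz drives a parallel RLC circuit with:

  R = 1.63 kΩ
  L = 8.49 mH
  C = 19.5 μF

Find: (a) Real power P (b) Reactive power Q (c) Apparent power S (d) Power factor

Step 1 — Angular frequency: ω = 2π·f = 2π·100 = 628.3 rad/s.
Step 2 — Component impedances:
  R: Z = R = 1630 Ω
  L: Z = jωL = j·628.3·0.00849 = 0 + j5.334 Ω
  C: Z = 1/(jωC) = -j/(ω·C) = 0 - j81.62 Ω
Step 3 — Parallel combination: 1/Z_total = 1/R + 1/L + 1/C; Z_total = 0.01998 + j5.707 Ω = 5.707∠89.8° Ω.
Step 4 — Source phasor: V = 122∠38.7° V = 95.21 + j76.28 V.
Step 5 — Current: I = V / Z = 13.42 - j16.64 A = 21.38∠-51.1° A.
Step 6 — Complex power: S = V·I* = 9.131 + j2608 VA.
Step 7 — Real power: P = Re(S) = 9.131 W.
Step 8 — Reactive power: Q = Im(S) = 2608 VAR.
Step 9 — Apparent power: |S| = 2608 VA.
Step 10 — Power factor: PF = P/|S| = 0.003501 (lagging).

(a) P = 9.131 W  (b) Q = 2608 VAR  (c) S = 2608 VA  (d) PF = 0.003501 (lagging)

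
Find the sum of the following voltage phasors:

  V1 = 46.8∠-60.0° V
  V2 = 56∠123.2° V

Step 1 — Convert each phasor to rectangular form:
  V1 = 46.8·(cos(-60.0°) + j·sin(-60.0°)) = 23.4 - j40.53 V
  V2 = 56·(cos(123.2°) + j·sin(123.2°)) = -30.66 + j46.86 V
Step 2 — Sum components: V_total = -7.264 + j6.329 V.
Step 3 — Convert to polar: |V_total| = 9.634 V, ∠V_total = 138.9°.

V_total = 9.634∠138.9° V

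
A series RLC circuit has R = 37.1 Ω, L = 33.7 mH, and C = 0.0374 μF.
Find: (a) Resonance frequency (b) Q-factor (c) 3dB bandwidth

Step 1 — Resonance: ω₀ = 1/√(LC) = 1/√(0.0337·3.74e-08) = 2.817e+04 rad/s.
Step 2 — f₀ = ω₀/(2π) = 4483 Hz.
Step 3 — Series Q: Q = ω₀L/R = 2.817e+04·0.0337/37.1 = 25.59.
Step 4 — Bandwidth: Δω = ω₀/Q = 1101 rad/s; BW = Δω/(2π) = 175.2 Hz.

(a) f₀ = 4483 Hz  (b) Q = 25.59  (c) BW = 175.2 Hz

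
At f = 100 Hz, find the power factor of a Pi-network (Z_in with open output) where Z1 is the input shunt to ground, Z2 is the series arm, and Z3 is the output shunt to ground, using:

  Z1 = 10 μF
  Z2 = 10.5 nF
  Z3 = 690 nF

Step 1 — Angular frequency: ω = 2π·f = 2π·100 = 628.3 rad/s.
Step 2 — Component impedances:
  Z1: Z = 1/(jωC) = -j/(ω·C) = 0 - j159.2 Ω
  Z2: Z = 1/(jωC) = -j/(ω·C) = 0 - j1.516e+05 Ω
  Z3: Z = 1/(jωC) = -j/(ω·C) = 0 - j2307 Ω
Step 3 — With open output, the series arm Z2 and the output shunt Z3 appear in series to ground: Z2 + Z3 = 0 - j1.539e+05 Ω.
Step 4 — Parallel with input shunt Z1: Z_in = Z1 || (Z2 + Z3) = 0 - j159 Ω = 159∠-90.0° Ω.
Step 5 — Power factor: PF = cos(φ) = Re(Z)/|Z| = 0/159 = 0.
Step 6 — Type: Im(Z) = -159 ⇒ leading (phase φ = -90.0°).

PF = 0 (leading, φ = -90.0°)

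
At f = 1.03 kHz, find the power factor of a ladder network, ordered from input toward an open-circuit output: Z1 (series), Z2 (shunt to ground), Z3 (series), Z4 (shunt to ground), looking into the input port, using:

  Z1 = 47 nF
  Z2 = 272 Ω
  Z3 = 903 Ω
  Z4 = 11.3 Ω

Step 1 — Angular frequency: ω = 2π·f = 2π·1030 = 6472 rad/s.
Step 2 — Component impedances:
  Z1: Z = 1/(jωC) = -j/(ω·C) = 0 - j3288 Ω
  Z2: Z = R = 272 Ω
  Z3: Z = R = 903 Ω
  Z4: Z = R = 11.3 Ω
Step 3 — Ladder network (open output): work backward from the far end, alternating series and parallel combinations. Z_in = 209.6 - j3288 Ω = 3294∠-86.4° Ω.
Step 4 — Power factor: PF = cos(φ) = Re(Z)/|Z| = 209.635/3294.32 = 0.06364.
Step 5 — Type: Im(Z) = -3288 ⇒ leading (phase φ = -86.4°).

PF = 0.06364 (leading, φ = -86.4°)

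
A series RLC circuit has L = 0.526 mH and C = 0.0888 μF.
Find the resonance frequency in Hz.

Step 1 — Resonance condition Im(Z)=0 gives ω₀ = 1/√(LC).
Step 2 — ω₀ = 1/√(0.000526·8.88e-08) = 1.463e+05 rad/s.
Step 3 — f₀ = ω₀/(2π) = 2.329e+04 Hz.

f₀ = 2.329e+04 Hz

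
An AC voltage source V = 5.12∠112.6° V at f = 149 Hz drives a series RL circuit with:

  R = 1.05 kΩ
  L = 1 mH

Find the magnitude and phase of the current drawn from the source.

Step 1 — Angular frequency: ω = 2π·f = 2π·149 = 936.2 rad/s.
Step 2 — Component impedances:
  R: Z = R = 1050 Ω
  L: Z = jωL = j·936.2·0.001 = 0 + j0.9362 Ω
Step 3 — Series combination: Z_total = R + L = 1050 + j0.9362 Ω = 1050∠0.1° Ω.
Step 4 — Source phasor: V = 5.12∠112.6° V = -1.968 + j4.727 V.
Step 5 — Ohm's law: I = V / Z_total = (-1.968 + j4.727) / (1050 + j0.9362) = -0.00187 + j0.004503 A.
Step 6 — Convert to polar: |I| = 0.004876 A, ∠I = 112.5°.

I = 0.004876∠112.5° A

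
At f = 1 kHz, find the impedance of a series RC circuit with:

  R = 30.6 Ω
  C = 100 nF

Step 1 — Angular frequency: ω = 2π·f = 2π·1000 = 6283 rad/s.
Step 2 — Component impedances:
  R: Z = R = 30.6 Ω
  C: Z = 1/(jωC) = -j/(ω·C) = 0 - j1592 Ω
Step 3 — Series combination: Z_total = R + C = 30.6 - j1592 Ω = 1592∠-88.9° Ω.

Z = 30.6 - j1592 Ω = 1592∠-88.9° Ω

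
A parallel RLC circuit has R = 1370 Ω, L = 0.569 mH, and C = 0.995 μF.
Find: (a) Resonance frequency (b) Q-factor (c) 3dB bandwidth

Step 1 — Resonance: ω₀ = 1/√(LC) = 1/√(0.000569·9.95e-07) = 4.203e+04 rad/s.
Step 2 — f₀ = ω₀/(2π) = 6689 Hz.
Step 3 — Parallel Q: Q = R/(ω₀L) = 1370/(4.203e+04·0.000569) = 57.29.
Step 4 — Bandwidth: Δω = ω₀/Q = 733.6 rad/s; BW = Δω/(2π) = 116.8 Hz.

(a) f₀ = 6689 Hz  (b) Q = 57.29  (c) BW = 116.8 Hz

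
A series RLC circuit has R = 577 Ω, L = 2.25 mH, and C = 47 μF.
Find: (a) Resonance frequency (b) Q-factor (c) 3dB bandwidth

Step 1 — Resonance: ω₀ = 1/√(LC) = 1/√(0.00225·4.7e-05) = 3075 rad/s.
Step 2 — f₀ = ω₀/(2π) = 489.4 Hz.
Step 3 — Series Q: Q = ω₀L/R = 3075·0.00225/577 = 0.01199.
Step 4 — Bandwidth: Δω = ω₀/Q = 2.564e+05 rad/s; BW = Δω/(2π) = 4.081e+04 Hz.

(a) f₀ = 489.4 Hz  (b) Q = 0.01199  (c) BW = 4.081e+04 Hz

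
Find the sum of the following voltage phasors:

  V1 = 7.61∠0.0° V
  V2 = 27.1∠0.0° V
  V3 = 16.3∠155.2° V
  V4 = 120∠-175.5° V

Step 1 — Convert each phasor to rectangular form:
  V1 = 7.61·(cos(0.0°) + j·sin(0.0°)) = 7.61 V
  V2 = 27.1·(cos(0.0°) + j·sin(0.0°)) = 27.1 V
  V3 = 16.3·(cos(155.2°) + j·sin(155.2°)) = -14.8 + j6.837 V
  V4 = 120·(cos(-175.5°) + j·sin(-175.5°)) = -119.6 - j9.415 V
Step 2 — Sum components: V_total = -99.72 - j2.578 V.
Step 3 — Convert to polar: |V_total| = 99.75 V, ∠V_total = -178.5°.

V_total = 99.75∠-178.5° V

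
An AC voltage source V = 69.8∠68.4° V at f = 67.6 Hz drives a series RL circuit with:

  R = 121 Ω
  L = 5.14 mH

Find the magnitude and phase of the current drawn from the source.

Step 1 — Angular frequency: ω = 2π·f = 2π·67.6 = 424.7 rad/s.
Step 2 — Component impedances:
  R: Z = R = 121 Ω
  L: Z = jωL = j·424.7·0.00514 = 0 + j2.183 Ω
Step 3 — Series combination: Z_total = R + L = 121 + j2.183 Ω = 121∠1.0° Ω.
Step 4 — Source phasor: V = 69.8∠68.4° V = 25.7 + j64.9 V.
Step 5 — Ohm's law: I = V / Z_total = (25.7 + j64.9) / (121 + j2.183) = 0.222 + j0.5323 A.
Step 6 — Convert to polar: |I| = 0.5768 A, ∠I = 67.4°.

I = 0.5768∠67.4° A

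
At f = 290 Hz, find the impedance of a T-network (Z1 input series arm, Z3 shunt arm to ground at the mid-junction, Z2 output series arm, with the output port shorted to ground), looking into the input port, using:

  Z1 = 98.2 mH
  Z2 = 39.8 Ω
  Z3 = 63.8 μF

Step 1 — Angular frequency: ω = 2π·f = 2π·290 = 1822 rad/s.
Step 2 — Component impedances:
  Z1: Z = jωL = j·1822·0.0982 = 0 + j178.9 Ω
  Z2: Z = R = 39.8 Ω
  Z3: Z = 1/(jωC) = -j/(ω·C) = 0 - j8.602 Ω
Step 3 — With the output port shorted to ground, the output series arm Z2 runs from the junction to ground; the shunt arm Z3 also runs from the junction to ground. They appear in parallel: Z3 || Z2 = 1.776 - j8.218 Ω.
Step 4 — Series with input arm Z1: Z_in = Z1 + (Z3 || Z2) = 1.776 + j170.7 Ω = 170.7∠89.4° Ω.

Z = 1.776 + j170.7 Ω = 170.7∠89.4° Ω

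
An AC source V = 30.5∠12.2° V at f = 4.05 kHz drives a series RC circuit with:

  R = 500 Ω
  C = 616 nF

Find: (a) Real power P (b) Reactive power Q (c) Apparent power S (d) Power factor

Step 1 — Angular frequency: ω = 2π·f = 2π·4050 = 2.545e+04 rad/s.
Step 2 — Component impedances:
  R: Z = R = 500 Ω
  C: Z = 1/(jωC) = -j/(ω·C) = 0 - j63.79 Ω
Step 3 — Series combination: Z_total = R + C = 500 - j63.79 Ω = 504.1∠-7.3° Ω.
Step 4 — Source phasor: V = 30.5∠12.2° V = 29.81 + j6.445 V.
Step 5 — Current: I = V / Z = 0.05705 + j0.02017 A = 0.06051∠19.5° A.
Step 6 — Complex power: S = V·I* = 1.831 - j0.2336 VA.
Step 7 — Real power: P = Re(S) = 1.831 W.
Step 8 — Reactive power: Q = Im(S) = -0.2336 VAR.
Step 9 — Apparent power: |S| = 1.846 VA.
Step 10 — Power factor: PF = P/|S| = 0.992 (leading).

(a) P = 1.831 W  (b) Q = -0.2336 VAR  (c) S = 1.846 VA  (d) PF = 0.992 (leading)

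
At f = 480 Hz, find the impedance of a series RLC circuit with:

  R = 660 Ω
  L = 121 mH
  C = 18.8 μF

Step 1 — Angular frequency: ω = 2π·f = 2π·480 = 3016 rad/s.
Step 2 — Component impedances:
  R: Z = R = 660 Ω
  L: Z = jωL = j·3016·0.121 = 0 + j364.9 Ω
  C: Z = 1/(jωC) = -j/(ω·C) = 0 - j17.64 Ω
Step 3 — Series combination: Z_total = R + L + C = 660 + j347.3 Ω = 745.8∠27.8° Ω.

Z = 660 + j347.3 Ω = 745.8∠27.8° Ω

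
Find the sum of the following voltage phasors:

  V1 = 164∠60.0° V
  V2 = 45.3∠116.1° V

Step 1 — Convert each phasor to rectangular form:
  V1 = 164·(cos(60.0°) + j·sin(60.0°)) = 82 + j142 V
  V2 = 45.3·(cos(116.1°) + j·sin(116.1°)) = -19.93 + j40.68 V
Step 2 — Sum components: V_total = 62.07 + j182.7 V.
Step 3 — Convert to polar: |V_total| = 193 V, ∠V_total = 71.2°.

V_total = 193∠71.2° V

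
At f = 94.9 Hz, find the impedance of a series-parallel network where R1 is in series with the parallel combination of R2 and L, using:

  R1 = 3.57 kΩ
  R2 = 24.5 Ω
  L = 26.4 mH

Step 1 — Angular frequency: ω = 2π·f = 2π·94.9 = 596.3 rad/s.
Step 2 — Component impedances:
  R1: Z = R = 3570 Ω
  R2: Z = R = 24.5 Ω
  L: Z = jωL = j·596.3·0.0264 = 0 + j15.74 Ω
Step 3 — Parallel branch: R2 || L = 1/(1/R2 + 1/L) = 7.159 + j11.14 Ω.
Step 4 — Series with R1: Z_total = R1 + (R2 || L) = 3577 + j11.14 Ω = 3577∠0.2° Ω.

Z = 3577 + j11.14 Ω = 3577∠0.2° Ω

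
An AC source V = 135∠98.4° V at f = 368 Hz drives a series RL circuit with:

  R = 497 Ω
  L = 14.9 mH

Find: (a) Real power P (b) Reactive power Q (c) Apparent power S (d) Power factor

Step 1 — Angular frequency: ω = 2π·f = 2π·368 = 2312 rad/s.
Step 2 — Component impedances:
  R: Z = R = 497 Ω
  L: Z = jωL = j·2312·0.0149 = 0 + j34.45 Ω
Step 3 — Series combination: Z_total = R + L = 497 + j34.45 Ω = 498.2∠4.0° Ω.
Step 4 — Source phasor: V = 135∠98.4° V = -19.72 + j133.6 V.
Step 5 — Current: I = V / Z = -0.02095 + j0.2702 A = 0.271∠94.4° A.
Step 6 — Complex power: S = V·I* = 36.49 + j2.53 VA.
Step 7 — Real power: P = Re(S) = 36.49 W.
Step 8 — Reactive power: Q = Im(S) = 2.53 VAR.
Step 9 — Apparent power: |S| = 36.58 VA.
Step 10 — Power factor: PF = P/|S| = 0.9976 (lagging).

(a) P = 36.49 W  (b) Q = 2.53 VAR  (c) S = 36.58 VA  (d) PF = 0.9976 (lagging)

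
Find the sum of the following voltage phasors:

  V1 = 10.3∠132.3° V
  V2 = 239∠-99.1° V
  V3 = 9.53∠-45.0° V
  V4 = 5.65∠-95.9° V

Step 1 — Convert each phasor to rectangular form:
  V1 = 10.3·(cos(132.3°) + j·sin(132.3°)) = -6.932 + j7.618 V
  V2 = 239·(cos(-99.1°) + j·sin(-99.1°)) = -37.8 - j236 V
  V3 = 9.53·(cos(-45.0°) + j·sin(-45.0°)) = 6.739 - j6.739 V
  V4 = 5.65·(cos(-95.9°) + j·sin(-95.9°)) = -0.5808 - j5.62 V
Step 2 — Sum components: V_total = -38.57 - j240.7 V.
Step 3 — Convert to polar: |V_total| = 243.8 V, ∠V_total = -99.1°.

V_total = 243.8∠-99.1° V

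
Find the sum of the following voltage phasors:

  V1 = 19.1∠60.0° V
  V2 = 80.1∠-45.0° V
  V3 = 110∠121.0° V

Step 1 — Convert each phasor to rectangular form:
  V1 = 19.1·(cos(60.0°) + j·sin(60.0°)) = 9.55 + j16.54 V
  V2 = 80.1·(cos(-45.0°) + j·sin(-45.0°)) = 56.64 - j56.64 V
  V3 = 110·(cos(121.0°) + j·sin(121.0°)) = -56.65 + j94.29 V
Step 2 — Sum components: V_total = 9.535 + j54.19 V.
Step 3 — Convert to polar: |V_total| = 55.02 V, ∠V_total = 80.0°.

V_total = 55.02∠80.0° V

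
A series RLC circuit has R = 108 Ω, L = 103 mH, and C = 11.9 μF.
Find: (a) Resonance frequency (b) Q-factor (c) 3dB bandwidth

Step 1 — Resonance: ω₀ = 1/√(LC) = 1/√(0.103·1.19e-05) = 903.2 rad/s.
Step 2 — f₀ = ω₀/(2π) = 143.8 Hz.
Step 3 — Series Q: Q = ω₀L/R = 903.2·0.103/108 = 0.8614.
Step 4 — Bandwidth: Δω = ω₀/Q = 1049 rad/s; BW = Δω/(2π) = 166.9 Hz.

(a) f₀ = 143.8 Hz  (b) Q = 0.8614  (c) BW = 166.9 Hz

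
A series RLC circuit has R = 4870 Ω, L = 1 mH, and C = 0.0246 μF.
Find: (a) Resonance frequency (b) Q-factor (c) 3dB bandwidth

Step 1 — Resonance: ω₀ = 1/√(LC) = 1/√(0.001·2.46e-08) = 2.016e+05 rad/s.
Step 2 — f₀ = ω₀/(2π) = 3.209e+04 Hz.
Step 3 — Series Q: Q = ω₀L/R = 2.016e+05·0.001/4870 = 0.0414.
Step 4 — Bandwidth: Δω = ω₀/Q = 4.87e+06 rad/s; BW = Δω/(2π) = 7.751e+05 Hz.

(a) f₀ = 3.209e+04 Hz  (b) Q = 0.0414  (c) BW = 7.751e+05 Hz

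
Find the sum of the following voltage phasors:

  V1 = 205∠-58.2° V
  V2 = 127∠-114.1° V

Step 1 — Convert each phasor to rectangular form:
  V1 = 205·(cos(-58.2°) + j·sin(-58.2°)) = 108 - j174.2 V
  V2 = 127·(cos(-114.1°) + j·sin(-114.1°)) = -51.86 - j115.9 V
Step 2 — Sum components: V_total = 56.17 - j290.2 V.
Step 3 — Convert to polar: |V_total| = 295.5 V, ∠V_total = -79.0°.

V_total = 295.5∠-79.0° V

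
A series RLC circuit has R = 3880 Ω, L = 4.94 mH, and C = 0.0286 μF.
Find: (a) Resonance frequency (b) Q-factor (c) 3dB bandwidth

Step 1 — Resonance: ω₀ = 1/√(LC) = 1/√(0.00494·2.86e-08) = 8.413e+04 rad/s.
Step 2 — f₀ = ω₀/(2π) = 1.339e+04 Hz.
Step 3 — Series Q: Q = ω₀L/R = 8.413e+04·0.00494/3880 = 0.1071.
Step 4 — Bandwidth: Δω = ω₀/Q = 7.854e+05 rad/s; BW = Δω/(2π) = 1.25e+05 Hz.

(a) f₀ = 1.339e+04 Hz  (b) Q = 0.1071  (c) BW = 1.25e+05 Hz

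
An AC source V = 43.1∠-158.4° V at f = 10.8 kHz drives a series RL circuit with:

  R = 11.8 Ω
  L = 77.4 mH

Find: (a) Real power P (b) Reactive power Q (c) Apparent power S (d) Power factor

Step 1 — Angular frequency: ω = 2π·f = 2π·1.08e+04 = 6.786e+04 rad/s.
Step 2 — Component impedances:
  R: Z = R = 11.8 Ω
  L: Z = jωL = j·6.786e+04·0.0774 = 0 + j5252 Ω
Step 3 — Series combination: Z_total = R + L = 11.8 + j5252 Ω = 5252∠89.9° Ω.
Step 4 — Source phasor: V = 43.1∠-158.4° V = -40.07 - j15.87 V.
Step 5 — Current: I = V / Z = -0.003038 + j0.007623 A = 0.008206∠111.7° A.
Step 6 — Complex power: S = V·I* = 0.0007946 + j0.3537 VA.
Step 7 — Real power: P = Re(S) = 0.0007946 W.
Step 8 — Reactive power: Q = Im(S) = 0.3537 VAR.
Step 9 — Apparent power: |S| = 0.3537 VA.
Step 10 — Power factor: PF = P/|S| = 0.002247 (lagging).

(a) P = 0.0007946 W  (b) Q = 0.3537 VAR  (c) S = 0.3537 VA  (d) PF = 0.002247 (lagging)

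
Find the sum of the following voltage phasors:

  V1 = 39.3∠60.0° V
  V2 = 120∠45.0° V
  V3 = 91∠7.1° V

Step 1 — Convert each phasor to rectangular form:
  V1 = 39.3·(cos(60.0°) + j·sin(60.0°)) = 19.65 + j34.03 V
  V2 = 120·(cos(45.0°) + j·sin(45.0°)) = 84.85 + j84.85 V
  V3 = 91·(cos(7.1°) + j·sin(7.1°)) = 90.3 + j11.25 V
Step 2 — Sum components: V_total = 194.8 + j130.1 V.
Step 3 — Convert to polar: |V_total| = 234.3 V, ∠V_total = 33.7°.

V_total = 234.3∠33.7° V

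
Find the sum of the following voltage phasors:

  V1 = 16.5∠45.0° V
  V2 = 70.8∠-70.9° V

Step 1 — Convert each phasor to rectangular form:
  V1 = 16.5·(cos(45.0°) + j·sin(45.0°)) = 11.67 + j11.67 V
  V2 = 70.8·(cos(-70.9°) + j·sin(-70.9°)) = 23.17 - j66.9 V
Step 2 — Sum components: V_total = 34.83 - j55.24 V.
Step 3 — Convert to polar: |V_total| = 65.3 V, ∠V_total = -57.8°.

V_total = 65.3∠-57.8° V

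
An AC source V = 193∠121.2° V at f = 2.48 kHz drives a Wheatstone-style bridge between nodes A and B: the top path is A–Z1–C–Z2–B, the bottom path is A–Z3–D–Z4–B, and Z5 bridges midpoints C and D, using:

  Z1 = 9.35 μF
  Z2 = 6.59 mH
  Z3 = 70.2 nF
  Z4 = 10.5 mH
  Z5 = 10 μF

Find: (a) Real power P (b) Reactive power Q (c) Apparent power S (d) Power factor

Step 1 — Angular frequency: ω = 2π·f = 2π·2480 = 1.558e+04 rad/s.
Step 2 — Component impedances:
  Z1: Z = 1/(jωC) = -j/(ω·C) = 0 - j6.864 Ω
  Z2: Z = jωL = j·1.558e+04·0.00659 = 0 + j102.7 Ω
  Z3: Z = 1/(jωC) = -j/(ω·C) = 0 - j914.2 Ω
  Z4: Z = jωL = j·1.558e+04·0.0105 = 0 + j163.6 Ω
  Z5: Z = 1/(jωC) = -j/(ω·C) = 0 - j6.418 Ω
Step 3 — Bridge requires nodal analysis (the Z5 bridge couples midpoints C and D, so the two paths cannot be reduced to a simple series/parallel combination). Setting node B to ground and injecting 1 A at node A, the 3-node admittance system at A, C, D solves to V_A = Z_AB = 0 + j55.34 Ω = 55.34∠90.0° Ω.
Step 4 — Source phasor: V = 193∠121.2° V = -99.98 + j165.1 V.
Step 5 — Current: I = V / Z = 2.983 + j1.806 A = 3.487∠31.2° A.
Step 6 — Complex power: S = V·I* = 0 + j673 VA.
Step 7 — Real power: P = Re(S) = 0 W.
Step 8 — Reactive power: Q = Im(S) = 673 VAR.
Step 9 — Apparent power: |S| = 673 VA.
Step 10 — Power factor: PF = P/|S| = 0 (lagging).

(a) P = 0 W  (b) Q = 673 VAR  (c) S = 673 VA  (d) PF = 0 (lagging)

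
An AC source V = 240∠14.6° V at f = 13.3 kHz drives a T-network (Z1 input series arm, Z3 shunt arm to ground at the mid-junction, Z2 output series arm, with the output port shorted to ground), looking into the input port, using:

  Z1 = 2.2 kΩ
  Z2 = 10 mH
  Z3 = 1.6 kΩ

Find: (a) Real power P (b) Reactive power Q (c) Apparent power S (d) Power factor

Step 1 — Angular frequency: ω = 2π·f = 2π·1.33e+04 = 8.357e+04 rad/s.
Step 2 — Component impedances:
  Z1: Z = R = 2200 Ω
  Z2: Z = jωL = j·8.357e+04·0.01 = 0 + j835.7 Ω
  Z3: Z = R = 1600 Ω
Step 3 — With the output port shorted to ground, the output series arm Z2 runs from the junction to ground; the shunt arm Z3 also runs from the junction to ground. They appear in parallel: Z3 || Z2 = 342.9 + j656.6 Ω.
Step 4 — Series with input arm Z1: Z_in = Z1 + (Z3 || Z2) = 2543 + j656.6 Ω = 2626∠14.5° Ω.
Step 5 — Source phasor: V = 240∠14.6° V = 232.3 + j60.5 V.
Step 6 — Current: I = V / Z = 0.09138 + j0.0001959 A = 0.09138∠0.1° A.
Step 7 — Complex power: S = V·I* = 21.24 + j5.483 VA.
Step 8 — Real power: P = Re(S) = 21.24 W.
Step 9 — Reactive power: Q = Im(S) = 5.483 VAR.
Step 10 — Apparent power: |S| = 21.93 VA.
Step 11 — Power factor: PF = P/|S| = 0.9682 (lagging).

(a) P = 21.24 W  (b) Q = 5.483 VAR  (c) S = 21.93 VA  (d) PF = 0.9682 (lagging)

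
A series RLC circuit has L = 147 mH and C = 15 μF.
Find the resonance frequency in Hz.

Step 1 — Resonance condition Im(Z)=0 gives ω₀ = 1/√(LC).
Step 2 — ω₀ = 1/√(0.147·1.5e-05) = 673.4 rad/s.
Step 3 — f₀ = ω₀/(2π) = 107.2 Hz.

f₀ = 107.2 Hz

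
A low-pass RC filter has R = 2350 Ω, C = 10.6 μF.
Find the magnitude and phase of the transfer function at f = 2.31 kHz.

Step 1 — Angular frequency: ω = 2π·2310 = 1.451e+04 rad/s.
Step 2 — Transfer function: H(jω) = 1/(1 + jωRC).
Step 3 — Denominator: 1 + jωRC = 1 + j·1.451e+04·2350·1.06e-05 = 1 + j361.5.
Step 4 — H = 7.65e-06 - j0.002766.
Step 5 — Magnitude: |H| = 0.002766 (-51.2 dB); phase: φ = -89.8°.

|H| = 0.002766 (-51.2 dB), φ = -89.8°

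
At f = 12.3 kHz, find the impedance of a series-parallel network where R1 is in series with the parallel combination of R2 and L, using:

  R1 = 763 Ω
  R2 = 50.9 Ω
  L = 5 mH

Step 1 — Angular frequency: ω = 2π·f = 2π·1.23e+04 = 7.728e+04 rad/s.
Step 2 — Component impedances:
  R1: Z = R = 763 Ω
  R2: Z = R = 50.9 Ω
  L: Z = jωL = j·7.728e+04·0.005 = 0 + j386.4 Ω
Step 3 — Parallel branch: R2 || L = 1/(1/R2 + 1/L) = 50.03 + j6.59 Ω.
Step 4 — Series with R1: Z_total = R1 + (R2 || L) = 813 + j6.59 Ω = 813.1∠0.5° Ω.

Z = 813 + j6.59 Ω = 813.1∠0.5° Ω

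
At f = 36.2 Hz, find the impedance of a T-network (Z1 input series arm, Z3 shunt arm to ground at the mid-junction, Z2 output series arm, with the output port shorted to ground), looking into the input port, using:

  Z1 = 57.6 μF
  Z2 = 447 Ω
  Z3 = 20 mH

Step 1 — Angular frequency: ω = 2π·f = 2π·36.2 = 227.5 rad/s.
Step 2 — Component impedances:
  Z1: Z = 1/(jωC) = -j/(ω·C) = 0 - j76.33 Ω
  Z2: Z = R = 447 Ω
  Z3: Z = jωL = j·227.5·0.02 = 0 + j4.549 Ω
Step 3 — With the output port shorted to ground, the output series arm Z2 runs from the junction to ground; the shunt arm Z3 also runs from the junction to ground. They appear in parallel: Z3 || Z2 = 0.04629 + j4.549 Ω.
Step 4 — Series with input arm Z1: Z_in = Z1 + (Z3 || Z2) = 0.04629 - j71.78 Ω = 71.78∠-90.0° Ω.

Z = 0.04629 - j71.78 Ω = 71.78∠-90.0° Ω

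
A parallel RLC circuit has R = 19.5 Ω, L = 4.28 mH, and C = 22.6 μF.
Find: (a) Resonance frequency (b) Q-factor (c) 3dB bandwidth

Step 1 — Resonance: ω₀ = 1/√(LC) = 1/√(0.00428·2.26e-05) = 3215 rad/s.
Step 2 — f₀ = ω₀/(2π) = 511.7 Hz.
Step 3 — Parallel Q: Q = R/(ω₀L) = 19.5/(3215·0.00428) = 1.417.
Step 4 — Bandwidth: Δω = ω₀/Q = 2269 rad/s; BW = Δω/(2π) = 361.1 Hz.

(a) f₀ = 511.7 Hz  (b) Q = 1.417  (c) BW = 361.1 Hz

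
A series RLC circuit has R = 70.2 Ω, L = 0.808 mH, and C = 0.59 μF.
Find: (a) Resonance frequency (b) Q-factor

Step 1 — Resonance condition Im(Z)=0 gives ω₀ = 1/√(LC).
Step 2 — ω₀ = 1/√(0.000808·5.9e-07) = 4.58e+04 rad/s.
Step 3 — f₀ = ω₀/(2π) = 7289 Hz.
Step 4 — Series Q: Q = ω₀L/R = 4.58e+04·0.000808/70.2 = 0.5272.

(a) f₀ = 7289 Hz  (b) Q = 0.5272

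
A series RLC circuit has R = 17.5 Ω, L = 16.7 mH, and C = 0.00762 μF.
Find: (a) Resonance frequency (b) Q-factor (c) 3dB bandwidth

Step 1 — Resonance: ω₀ = 1/√(LC) = 1/√(0.0167·7.62e-09) = 8.865e+04 rad/s.
Step 2 — f₀ = ω₀/(2π) = 1.411e+04 Hz.
Step 3 — Series Q: Q = ω₀L/R = 8.865e+04·0.0167/17.5 = 84.59.
Step 4 — Bandwidth: Δω = ω₀/Q = 1048 rad/s; BW = Δω/(2π) = 166.8 Hz.

(a) f₀ = 1.411e+04 Hz  (b) Q = 84.59  (c) BW = 166.8 Hz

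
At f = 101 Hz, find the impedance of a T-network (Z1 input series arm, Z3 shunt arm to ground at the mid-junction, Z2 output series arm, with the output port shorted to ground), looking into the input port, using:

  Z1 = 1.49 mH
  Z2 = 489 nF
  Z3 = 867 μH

Step 1 — Angular frequency: ω = 2π·f = 2π·101 = 634.6 rad/s.
Step 2 — Component impedances:
  Z1: Z = jωL = j·634.6·0.00149 = 0 + j0.9456 Ω
  Z2: Z = 1/(jωC) = -j/(ω·C) = 0 - j3222 Ω
  Z3: Z = jωL = j·634.6·0.000867 = 0 + j0.5502 Ω
Step 3 — With the output port shorted to ground, the output series arm Z2 runs from the junction to ground; the shunt arm Z3 also runs from the junction to ground. They appear in parallel: Z3 || Z2 = 0 + j0.5503 Ω.
Step 4 — Series with input arm Z1: Z_in = Z1 + (Z3 || Z2) = 0 + j1.496 Ω = 1.496∠90.0° Ω.

Z = 0 + j1.496 Ω = 1.496∠90.0° Ω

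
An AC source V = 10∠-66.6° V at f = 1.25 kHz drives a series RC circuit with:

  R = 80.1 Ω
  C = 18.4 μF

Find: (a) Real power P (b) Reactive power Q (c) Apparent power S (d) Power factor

Step 1 — Angular frequency: ω = 2π·f = 2π·1250 = 7854 rad/s.
Step 2 — Component impedances:
  R: Z = R = 80.1 Ω
  C: Z = 1/(jωC) = -j/(ω·C) = 0 - j6.92 Ω
Step 3 — Series combination: Z_total = R + C = 80.1 - j6.92 Ω = 80.4∠-4.9° Ω.
Step 4 — Source phasor: V = 10∠-66.6° V = 3.971 - j9.178 V.
Step 5 — Current: I = V / Z = 0.05904 - j0.1095 A = 0.1244∠-61.7° A.
Step 6 — Complex power: S = V·I* = 1.239 - j0.1071 VA.
Step 7 — Real power: P = Re(S) = 1.239 W.
Step 8 — Reactive power: Q = Im(S) = -0.1071 VAR.
Step 9 — Apparent power: |S| = 1.244 VA.
Step 10 — Power factor: PF = P/|S| = 0.9963 (leading).

(a) P = 1.239 W  (b) Q = -0.1071 VAR  (c) S = 1.244 VA  (d) PF = 0.9963 (leading)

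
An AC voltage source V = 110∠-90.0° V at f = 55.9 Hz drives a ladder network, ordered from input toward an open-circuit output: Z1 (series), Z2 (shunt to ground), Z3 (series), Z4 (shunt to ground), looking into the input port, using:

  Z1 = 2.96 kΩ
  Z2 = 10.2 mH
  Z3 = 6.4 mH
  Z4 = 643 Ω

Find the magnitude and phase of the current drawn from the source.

Step 1 — Angular frequency: ω = 2π·f = 2π·55.9 = 351.2 rad/s.
Step 2 — Component impedances:
  Z1: Z = R = 2960 Ω
  Z2: Z = jωL = j·351.2·0.0102 = 0 + j3.583 Ω
  Z3: Z = jωL = j·351.2·0.0064 = 0 + j2.248 Ω
  Z4: Z = R = 643 Ω
Step 3 — Ladder network (open output): work backward from the far end, alternating series and parallel combinations. Z_in = 2960 + j3.582 Ω = 2960∠0.1° Ω.
Step 4 — Source phasor: V = 110∠-90.0° V = 0 - j110 V.
Step 5 — Ohm's law: I = V / Z_total = (0 - j110) / (2960 + j3.582) = -4.498e-05 - j0.03716 A.
Step 6 — Convert to polar: |I| = 0.03716 A, ∠I = -90.1°.

I = 0.03716∠-90.1° A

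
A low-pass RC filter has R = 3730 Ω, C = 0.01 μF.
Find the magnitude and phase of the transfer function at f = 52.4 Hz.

Step 1 — Angular frequency: ω = 2π·52.4 = 329.2 rad/s.
Step 2 — Transfer function: H(jω) = 1/(1 + jωRC).
Step 3 — Denominator: 1 + jωRC = 1 + j·329.2·3730·1e-08 = 1 + j0.01228.
Step 4 — H = 0.9998 - j0.01228.
Step 5 — Magnitude: |H| = 0.9999 (-0.0 dB); phase: φ = -0.7°.

|H| = 0.9999 (-0.0 dB), φ = -0.7°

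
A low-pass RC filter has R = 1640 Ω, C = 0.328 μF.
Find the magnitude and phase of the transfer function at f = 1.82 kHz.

Step 1 — Angular frequency: ω = 2π·1820 = 1.144e+04 rad/s.
Step 2 — Transfer function: H(jω) = 1/(1 + jωRC).
Step 3 — Denominator: 1 + jωRC = 1 + j·1.144e+04·1640·3.28e-07 = 1 + j6.151.
Step 4 — H = 0.02575 - j0.1584.
Step 5 — Magnitude: |H| = 0.1605 (-15.9 dB); phase: φ = -80.8°.

|H| = 0.1605 (-15.9 dB), φ = -80.8°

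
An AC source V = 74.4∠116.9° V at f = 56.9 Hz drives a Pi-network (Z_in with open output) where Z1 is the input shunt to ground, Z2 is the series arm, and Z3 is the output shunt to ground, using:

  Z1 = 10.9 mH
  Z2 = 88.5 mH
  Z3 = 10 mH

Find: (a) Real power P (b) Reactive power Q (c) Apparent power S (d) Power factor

Step 1 — Angular frequency: ω = 2π·f = 2π·56.9 = 357.5 rad/s.
Step 2 — Component impedances:
  Z1: Z = jωL = j·357.5·0.0109 = 0 + j3.897 Ω
  Z2: Z = jωL = j·357.5·0.0885 = 0 + j31.64 Ω
  Z3: Z = jωL = j·357.5·0.01 = 0 + j3.575 Ω
Step 3 — With open output, the series arm Z2 and the output shunt Z3 appear in series to ground: Z2 + Z3 = 0 + j35.22 Ω.
Step 4 — Parallel with input shunt Z1: Z_in = Z1 || (Z2 + Z3) = 0 + j3.509 Ω = 3.509∠90.0° Ω.
Step 5 — Source phasor: V = 74.4∠116.9° V = -33.66 + j66.35 V.
Step 6 — Current: I = V / Z = 18.91 + j9.594 A = 21.2∠26.9° A.
Step 7 — Complex power: S = V·I* = 0 + j1578 VA.
Step 8 — Real power: P = Re(S) = 0 W.
Step 9 — Reactive power: Q = Im(S) = 1578 VAR.
Step 10 — Apparent power: |S| = 1578 VA.
Step 11 — Power factor: PF = P/|S| = 0 (lagging).

(a) P = 0 W  (b) Q = 1578 VAR  (c) S = 1578 VA  (d) PF = 0 (lagging)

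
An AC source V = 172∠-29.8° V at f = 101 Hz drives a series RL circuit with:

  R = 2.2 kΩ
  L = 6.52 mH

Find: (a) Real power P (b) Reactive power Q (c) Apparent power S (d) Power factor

Step 1 — Angular frequency: ω = 2π·f = 2π·101 = 634.6 rad/s.
Step 2 — Component impedances:
  R: Z = R = 2200 Ω
  L: Z = jωL = j·634.6·0.00652 = 0 + j4.138 Ω
Step 3 — Series combination: Z_total = R + L = 2200 + j4.138 Ω = 2200∠0.1° Ω.
Step 4 — Source phasor: V = 172∠-29.8° V = 149.3 - j85.48 V.
Step 5 — Current: I = V / Z = 0.06777 - j0.03898 A = 0.07818∠-29.9° A.
Step 6 — Complex power: S = V·I* = 13.45 + j0.02529 VA.
Step 7 — Real power: P = Re(S) = 13.45 W.
Step 8 — Reactive power: Q = Im(S) = 0.02529 VAR.
Step 9 — Apparent power: |S| = 13.45 VA.
Step 10 — Power factor: PF = P/|S| = 1 (lagging).

(a) P = 13.45 W  (b) Q = 0.02529 VAR  (c) S = 13.45 VA  (d) PF = 1 (lagging)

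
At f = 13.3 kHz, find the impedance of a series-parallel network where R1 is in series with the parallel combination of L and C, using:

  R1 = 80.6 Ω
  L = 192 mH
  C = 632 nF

Step 1 — Angular frequency: ω = 2π·f = 2π·1.33e+04 = 8.357e+04 rad/s.
Step 2 — Component impedances:
  R1: Z = R = 80.6 Ω
  L: Z = jωL = j·8.357e+04·0.192 = 0 + j1.604e+04 Ω
  C: Z = 1/(jωC) = -j/(ω·C) = 0 - j18.93 Ω
Step 3 — Parallel branch: L || C = 1/(1/L + 1/C) = 0 - j18.96 Ω.
Step 4 — Series with R1: Z_total = R1 + (L || C) = 80.6 - j18.96 Ω = 82.8∠-13.2° Ω.

Z = 80.6 - j18.96 Ω = 82.8∠-13.2° Ω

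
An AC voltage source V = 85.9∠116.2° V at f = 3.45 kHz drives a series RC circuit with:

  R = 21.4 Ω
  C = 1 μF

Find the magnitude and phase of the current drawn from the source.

Step 1 — Angular frequency: ω = 2π·f = 2π·3450 = 2.168e+04 rad/s.
Step 2 — Component impedances:
  R: Z = R = 21.4 Ω
  C: Z = 1/(jωC) = -j/(ω·C) = 0 - j46.13 Ω
Step 3 — Series combination: Z_total = R + C = 21.4 - j46.13 Ω = 50.85∠-65.1° Ω.
Step 4 — Source phasor: V = 85.9∠116.2° V = -37.93 + j77.07 V.
Step 5 — Ohm's law: I = V / Z_total = (-37.93 + j77.07) / (21.4 - j46.13) = -1.689 - j0.03874 A.
Step 6 — Convert to polar: |I| = 1.689 A, ∠I = -178.7°.

I = 1.689∠-178.7° A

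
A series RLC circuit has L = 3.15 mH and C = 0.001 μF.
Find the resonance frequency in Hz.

Step 1 — Resonance condition Im(Z)=0 gives ω₀ = 1/√(LC).
Step 2 — ω₀ = 1/√(0.00315·1e-09) = 5.634e+05 rad/s.
Step 3 — f₀ = ω₀/(2π) = 8.967e+04 Hz.

f₀ = 8.967e+04 Hz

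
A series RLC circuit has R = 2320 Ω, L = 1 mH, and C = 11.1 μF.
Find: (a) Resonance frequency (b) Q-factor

Step 1 — Resonance condition Im(Z)=0 gives ω₀ = 1/√(LC).
Step 2 — ω₀ = 1/√(0.001·1.11e-05) = 9492 rad/s.
Step 3 — f₀ = ω₀/(2π) = 1511 Hz.
Step 4 — Series Q: Q = ω₀L/R = 9492·0.001/2320 = 0.004091.

(a) f₀ = 1511 Hz  (b) Q = 0.004091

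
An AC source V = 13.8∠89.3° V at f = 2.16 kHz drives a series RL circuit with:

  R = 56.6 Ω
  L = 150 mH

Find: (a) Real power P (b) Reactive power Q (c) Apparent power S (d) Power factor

Step 1 — Angular frequency: ω = 2π·f = 2π·2160 = 1.357e+04 rad/s.
Step 2 — Component impedances:
  R: Z = R = 56.6 Ω
  L: Z = jωL = j·1.357e+04·0.15 = 0 + j2036 Ω
Step 3 — Series combination: Z_total = R + L = 56.6 + j2036 Ω = 2037∠88.4° Ω.
Step 4 — Source phasor: V = 13.8∠89.3° V = 0.1686 + j13.8 V.
Step 5 — Current: I = V / Z = 0.006775 + j0.0001056 A = 0.006776∠0.9° A.
Step 6 — Complex power: S = V·I* = 0.002599 + j0.09348 VA.
Step 7 — Real power: P = Re(S) = 0.002599 W.
Step 8 — Reactive power: Q = Im(S) = 0.09348 VAR.
Step 9 — Apparent power: |S| = 0.09351 VA.
Step 10 — Power factor: PF = P/|S| = 0.02779 (lagging).

(a) P = 0.002599 W  (b) Q = 0.09348 VAR  (c) S = 0.09351 VA  (d) PF = 0.02779 (lagging)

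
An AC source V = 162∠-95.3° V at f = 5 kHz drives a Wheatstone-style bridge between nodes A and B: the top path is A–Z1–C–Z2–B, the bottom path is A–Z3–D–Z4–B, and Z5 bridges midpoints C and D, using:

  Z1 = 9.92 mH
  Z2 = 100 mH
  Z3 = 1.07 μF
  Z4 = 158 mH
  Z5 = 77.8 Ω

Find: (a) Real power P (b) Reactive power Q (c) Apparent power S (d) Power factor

Step 1 — Angular frequency: ω = 2π·f = 2π·5000 = 3.142e+04 rad/s.
Step 2 — Component impedances:
  Z1: Z = jωL = j·3.142e+04·0.00992 = 0 + j311.6 Ω
  Z2: Z = jωL = j·3.142e+04·0.1 = 0 + j3142 Ω
  Z3: Z = 1/(jωC) = -j/(ω·C) = 0 - j29.75 Ω
  Z4: Z = jωL = j·3.142e+04·0.158 = 0 + j4964 Ω
  Z5: Z = R = 77.8 Ω
Step 3 — Bridge requires nodal analysis (the Z5 bridge couples midpoints C and D, so the two paths cannot be reduced to a simple series/parallel combination). Setting node B to ground and injecting 1 A at node A, the 3-node admittance system at A, C, D solves to V_A = Z_AB = 37.08 + j1902 Ω = 1902∠88.9° Ω.
Step 4 — Source phasor: V = 162∠-95.3° V = -14.96 - j161.3 V.
Step 5 — Current: I = V / Z = -0.08495 + j0.006213 A = 0.08517∠175.8° A.
Step 6 — Complex power: S = V·I* = 0.269 + j13.8 VA.
Step 7 — Real power: P = Re(S) = 0.269 W.
Step 8 — Reactive power: Q = Im(S) = 13.8 VAR.
Step 9 — Apparent power: |S| = 13.8 VA.
Step 10 — Power factor: PF = P/|S| = 0.01949 (lagging).

(a) P = 0.269 W  (b) Q = 13.8 VAR  (c) S = 13.8 VA  (d) PF = 0.01949 (lagging)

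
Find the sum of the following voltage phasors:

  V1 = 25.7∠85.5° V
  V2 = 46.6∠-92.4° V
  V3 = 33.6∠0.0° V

Step 1 — Convert each phasor to rectangular form:
  V1 = 25.7·(cos(85.5°) + j·sin(85.5°)) = 2.016 + j25.62 V
  V2 = 46.6·(cos(-92.4°) + j·sin(-92.4°)) = -1.951 - j46.56 V
  V3 = 33.6·(cos(0.0°) + j·sin(0.0°)) = 33.6 V
Step 2 — Sum components: V_total = 33.66 - j20.94 V.
Step 3 — Convert to polar: |V_total| = 39.65 V, ∠V_total = -31.9°.

V_total = 39.65∠-31.9° V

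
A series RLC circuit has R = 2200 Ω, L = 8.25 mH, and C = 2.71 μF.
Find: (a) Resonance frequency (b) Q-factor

Step 1 — Resonance condition Im(Z)=0 gives ω₀ = 1/√(LC).
Step 2 — ω₀ = 1/√(0.00825·2.71e-06) = 6688 rad/s.
Step 3 — f₀ = ω₀/(2π) = 1064 Hz.
Step 4 — Series Q: Q = ω₀L/R = 6688·0.00825/2200 = 0.02508.

(a) f₀ = 1064 Hz  (b) Q = 0.02508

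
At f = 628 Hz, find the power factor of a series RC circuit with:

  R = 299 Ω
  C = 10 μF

Step 1 — Angular frequency: ω = 2π·f = 2π·628 = 3946 rad/s.
Step 2 — Component impedances:
  R: Z = R = 299 Ω
  C: Z = 1/(jωC) = -j/(ω·C) = 0 - j25.34 Ω
Step 3 — Series combination: Z_total = R + C = 299 - j25.34 Ω = 300.1∠-4.8° Ω.
Step 4 — Power factor: PF = cos(φ) = Re(Z)/|Z| = 299/300.07 = 0.9964.
Step 5 — Type: Im(Z) = -25.34 ⇒ leading (phase φ = -4.8°).

PF = 0.9964 (leading, φ = -4.8°)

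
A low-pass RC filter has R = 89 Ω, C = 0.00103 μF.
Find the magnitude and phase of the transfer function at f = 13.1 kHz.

Step 1 — Angular frequency: ω = 2π·1.31e+04 = 8.231e+04 rad/s.
Step 2 — Transfer function: H(jω) = 1/(1 + jωRC).
Step 3 — Denominator: 1 + jωRC = 1 + j·8.231e+04·89·1.03e-09 = 1 + j0.007545.
Step 4 — H = 0.9999 - j0.007545.
Step 5 — Magnitude: |H| = 1 (-0.0 dB); phase: φ = -0.4°.

|H| = 1 (-0.0 dB), φ = -0.4°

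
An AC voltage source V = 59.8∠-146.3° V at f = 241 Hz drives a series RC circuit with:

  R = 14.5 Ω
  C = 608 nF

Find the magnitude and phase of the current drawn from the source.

Step 1 — Angular frequency: ω = 2π·f = 2π·241 = 1514 rad/s.
Step 2 — Component impedances:
  R: Z = R = 14.5 Ω
  C: Z = 1/(jωC) = -j/(ω·C) = 0 - j1086 Ω
Step 3 — Series combination: Z_total = R + C = 14.5 - j1086 Ω = 1086∠-89.2° Ω.
Step 4 — Source phasor: V = 59.8∠-146.3° V = -49.75 - j33.18 V.
Step 5 — Ohm's law: I = V / Z_total = (-49.75 - j33.18) / (14.5 - j1086) = 0.02993 - j0.0462 A.
Step 6 — Convert to polar: |I| = 0.05505 A, ∠I = -57.1°.

I = 0.05505∠-57.1° A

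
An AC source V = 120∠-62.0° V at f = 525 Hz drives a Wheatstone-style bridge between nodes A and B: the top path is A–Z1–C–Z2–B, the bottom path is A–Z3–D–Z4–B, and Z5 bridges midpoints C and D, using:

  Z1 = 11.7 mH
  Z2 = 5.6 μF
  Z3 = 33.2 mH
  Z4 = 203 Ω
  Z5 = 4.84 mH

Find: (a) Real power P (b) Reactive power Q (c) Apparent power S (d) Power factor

Step 1 — Angular frequency: ω = 2π·f = 2π·525 = 3299 rad/s.
Step 2 — Component impedances:
  Z1: Z = jωL = j·3299·0.0117 = 0 + j38.59 Ω
  Z2: Z = 1/(jωC) = -j/(ω·C) = 0 - j54.13 Ω
  Z3: Z = jωL = j·3299·0.0332 = 0 + j109.5 Ω
  Z4: Z = R = 203 Ω
  Z5: Z = jωL = j·3299·0.00484 = 0 + j15.97 Ω
Step 3 — Bridge requires nodal analysis (the Z5 bridge couples midpoints C and D, so the two paths cannot be reduced to a simple series/parallel combination). Setting node B to ground and injecting 1 A at node A, the 3-node admittance system at A, C, D solves to V_A = Z_AB = 12.04 - j22.26 Ω = 25.31∠-61.6° Ω.
Step 4 — Source phasor: V = 120∠-62.0° V = 56.34 - j106 V.
Step 5 — Current: I = V / Z = 4.741 - j0.03385 A = 4.741∠-0.4° A.
Step 6 — Complex power: S = V·I* = 270.7 - j500.4 VA.
Step 7 — Real power: P = Re(S) = 270.7 W.
Step 8 — Reactive power: Q = Im(S) = -500.4 VAR.
Step 9 — Apparent power: |S| = 568.9 VA.
Step 10 — Power factor: PF = P/|S| = 0.4758 (leading).

(a) P = 270.7 W  (b) Q = -500.4 VAR  (c) S = 568.9 VA  (d) PF = 0.4758 (leading)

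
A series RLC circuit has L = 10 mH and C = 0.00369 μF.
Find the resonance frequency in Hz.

Step 1 — Resonance condition Im(Z)=0 gives ω₀ = 1/√(LC).
Step 2 — ω₀ = 1/√(0.01·3.69e-09) = 1.646e+05 rad/s.
Step 3 — f₀ = ω₀/(2π) = 2.62e+04 Hz.

f₀ = 2.62e+04 Hz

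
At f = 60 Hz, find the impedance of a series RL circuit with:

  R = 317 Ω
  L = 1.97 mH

Step 1 — Angular frequency: ω = 2π·f = 2π·60 = 377 rad/s.
Step 2 — Component impedances:
  R: Z = R = 317 Ω
  L: Z = jωL = j·377·0.00197 = 0 + j0.7427 Ω
Step 3 — Series combination: Z_total = R + L = 317 + j0.7427 Ω = 317∠0.1° Ω.

Z = 317 + j0.7427 Ω = 317∠0.1° Ω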